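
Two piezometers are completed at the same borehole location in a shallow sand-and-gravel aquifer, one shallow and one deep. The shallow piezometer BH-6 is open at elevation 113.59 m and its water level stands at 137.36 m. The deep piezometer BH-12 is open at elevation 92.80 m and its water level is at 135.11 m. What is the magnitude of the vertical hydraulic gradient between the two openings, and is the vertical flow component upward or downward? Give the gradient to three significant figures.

|i_v| ≈ 0.108; vertical flow is downward

Total head at BH-6: h = 137.36 m (water level in the standpipe).
Total head at BH-12: h = 135.11 m.
Δh = h(BH-6) − h(BH-12) = 137.36 − 135.11 = 2.25 m.
Vertical separation Δz = 113.59 − 92.80 = 20.79 m.
|i_v| = |Δh| / Δz = 2.25 / 20.79 = 0.108.
Head is higher in the shallow piezometer, so vertical flow is downward (recharge condition).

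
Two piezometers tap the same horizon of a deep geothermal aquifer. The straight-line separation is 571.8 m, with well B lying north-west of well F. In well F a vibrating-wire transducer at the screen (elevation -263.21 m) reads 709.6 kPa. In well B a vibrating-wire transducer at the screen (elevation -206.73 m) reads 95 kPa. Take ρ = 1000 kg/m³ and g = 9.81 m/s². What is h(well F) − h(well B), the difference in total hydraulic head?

Pressure head at well F: ψ = P/(ρg) = 709.6×1000 / (1000 × 9.81) = 72.33 m.
Total head at well F: h = z + ψ = -263.21 + 72.33 = -190.88 m.
Pressure head at well B: ψ = P/(ρg) = 95×1000 / (1000 × 9.81) = 9.68 m.
Total head at well B: h = z + ψ = -206.73 + 9.68 = -197.05 m.
Head difference: h(well F) − h(well B) = -190.88 − (-197.05) = 6.17 m.

Δh ≈ 6.17 m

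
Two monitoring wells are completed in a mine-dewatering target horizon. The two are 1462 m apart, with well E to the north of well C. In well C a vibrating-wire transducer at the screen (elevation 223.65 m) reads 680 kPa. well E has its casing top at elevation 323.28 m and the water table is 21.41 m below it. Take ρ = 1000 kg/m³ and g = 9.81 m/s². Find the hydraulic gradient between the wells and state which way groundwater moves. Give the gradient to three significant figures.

i ≈ 0.00609; groundwater flows toward the south

Pressure head at well C: ψ = P/(ρg) = 680×1000 / (1000 × 9.81) = 69.32 m.
Total head at well C: h = z + ψ = 223.65 + 69.32 = 292.97 m.
Total head at well E: h = 323.28 − 21.41 = 301.87 m.
Head difference: h(well C) − h(well E) = 292.97 − 301.87 = -8.90 m.
Hydraulic gradient: i = |Δh| / L = 8.90 / 1462 = 0.00609.
Flow is from higher to lower head: from well E toward well C, i.e. toward the south.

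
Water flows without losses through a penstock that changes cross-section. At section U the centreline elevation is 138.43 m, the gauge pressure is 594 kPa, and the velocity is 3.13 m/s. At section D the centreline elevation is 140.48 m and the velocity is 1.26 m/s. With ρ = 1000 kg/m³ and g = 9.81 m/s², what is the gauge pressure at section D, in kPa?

Pressure head at U: ψ₁ = P₁/(ρg) = 594×1000 / (1000 × 9.81) = 60.55 m.
Velocity heads: v₁²/2g = 3.13²/19.62 = 0.499 m; v₂²/2g = 1.26²/19.62 = 0.081 m.
Total head H = z₁ + ψ₁ + v₁²/2g = 138.43 + 60.55 + 0.499 = 199.48 m.
ψ₂ = H − z₂ − v₂²/2g = 199.48 − 140.48 − 0.081 = 58.92 m.
P₂ = ρgψ₂ = 1000 × 9.81 × 58.92 ≈ 578 kPa.

P₂ ≈ 578 kPa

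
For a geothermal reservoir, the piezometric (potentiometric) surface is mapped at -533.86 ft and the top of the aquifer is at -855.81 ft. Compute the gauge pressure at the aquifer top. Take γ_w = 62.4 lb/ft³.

P ≈ 140 psi

Pressure head at the aquifer top: ψ = h − z = -533.86 − (-855.81) = 321.95 ft.
P = γψ/144 = 62.4 × 321.95 / 144 = 140 psi.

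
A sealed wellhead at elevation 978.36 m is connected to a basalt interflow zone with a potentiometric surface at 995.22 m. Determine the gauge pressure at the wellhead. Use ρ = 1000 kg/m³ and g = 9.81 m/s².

Head above the cap: Δh = 995.22 − 978.36 = 16.86 m.
P = ρgΔh = 1000 × 9.81 × 16.86 = 165397 Pa ≈ 165 kPa.

P ≈ 165 kPa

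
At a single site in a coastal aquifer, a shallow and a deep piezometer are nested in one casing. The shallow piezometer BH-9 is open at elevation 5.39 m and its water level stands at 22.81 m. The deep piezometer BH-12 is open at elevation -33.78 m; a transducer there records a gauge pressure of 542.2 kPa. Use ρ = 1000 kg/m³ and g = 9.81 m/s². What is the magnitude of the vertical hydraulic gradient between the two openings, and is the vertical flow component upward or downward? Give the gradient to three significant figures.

Total head at BH-9: h = 22.81 m (water level in the standpipe).
Pressure head at BH-12: ψ = P/(ρg) = 542.2×1000 / (1000 × 9.81) = 55.27 m.
Total head at BH-12: h = z + ψ = -33.78 + 55.27 = 21.49 m.
Δh = h(BH-9) − h(BH-12) = 22.81 − 21.49 = 1.32 m.
Vertical separation Δz = 5.39 − (-33.78) = 39.17 m.
|i_v| = |Δh| / Δz = 1.32 / 39.17 = 0.0337.
Head is higher in the shallow piezometer, so vertical flow is downward (recharge condition).

|i_v| ≈ 0.0337; vertical flow is downward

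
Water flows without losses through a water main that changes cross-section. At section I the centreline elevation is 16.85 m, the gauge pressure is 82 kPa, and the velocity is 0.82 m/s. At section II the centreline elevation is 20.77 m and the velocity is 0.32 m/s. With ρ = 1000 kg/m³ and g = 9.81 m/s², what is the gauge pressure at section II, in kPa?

Pressure head at I: ψ₁ = P₁/(ρg) = 82×1000 / (1000 × 9.81) = 8.36 m.
Velocity heads: v₁²/2g = 0.82²/19.62 = 0.034 m; v₂²/2g = 0.32²/19.62 = 0.005 m.
Total head H = z₁ + ψ₁ + v₁²/2g = 16.85 + 8.36 + 0.034 = 25.24 m.
ψ₂ = H − z₂ − v₂²/2g = 25.24 − 20.77 − 0.005 = 4.46 m.
P₂ = ρgψ₂ = 1000 × 9.81 × 4.46 ≈ 43.8 kPa.

P₂ ≈ 43.8 kPa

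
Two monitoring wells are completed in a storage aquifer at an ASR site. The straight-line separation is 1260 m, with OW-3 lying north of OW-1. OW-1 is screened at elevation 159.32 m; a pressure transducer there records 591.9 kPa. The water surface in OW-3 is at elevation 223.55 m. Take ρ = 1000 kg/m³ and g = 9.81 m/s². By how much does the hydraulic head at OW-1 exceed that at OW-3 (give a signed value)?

Pressure head at OW-1: ψ = P/(ρg) = 591.9×1000 / (1000 × 9.81) = 60.34 m.
Total head at OW-1: h = z + ψ = 159.32 + 60.34 = 219.66 m.
Total head at OW-3: h = 223.55 m (water level in the piezometer is the total head).
Head difference: h(OW-1) − h(OW-3) = 219.66 − 223.55 = -3.89 m.

Δh ≈ -3.89 m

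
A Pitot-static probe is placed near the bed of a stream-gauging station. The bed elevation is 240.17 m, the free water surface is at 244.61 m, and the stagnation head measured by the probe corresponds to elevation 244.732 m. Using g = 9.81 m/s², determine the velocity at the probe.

v ≈ 1.55 m/s

Near the bed, under hydrostatic conditions, the piezometric head (z + ψ) equals the free-surface elevation, 244.61 m.
Velocity head = total − piezometric = 244.732 − 244.61 = 0.122 m.
v = √(2g·h_v) = √(2 × 9.81 × 0.122) = 1.55 m/s.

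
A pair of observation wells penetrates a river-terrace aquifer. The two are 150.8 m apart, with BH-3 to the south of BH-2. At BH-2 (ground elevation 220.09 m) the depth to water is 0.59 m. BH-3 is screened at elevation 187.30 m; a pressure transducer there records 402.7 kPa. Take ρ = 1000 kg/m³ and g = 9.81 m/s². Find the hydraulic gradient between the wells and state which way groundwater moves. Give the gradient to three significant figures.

Total head at BH-2: h = 220.09 − 0.59 = 219.50 m.
Pressure head at BH-3: ψ = P/(ρg) = 402.7×1000 / (1000 × 9.81) = 41.05 m.
Total head at BH-3: h = z + ψ = 187.30 + 41.05 = 228.35 m.
Head difference: h(BH-2) − h(BH-3) = 219.50 − 228.35 = -8.85 m.
Hydraulic gradient: i = |Δh| / L = 8.85 / 150.8 = 0.0587.
Flow is from higher to lower head: from BH-3 toward BH-2, i.e. toward the north.

i ≈ 0.0587; groundwater flows toward the north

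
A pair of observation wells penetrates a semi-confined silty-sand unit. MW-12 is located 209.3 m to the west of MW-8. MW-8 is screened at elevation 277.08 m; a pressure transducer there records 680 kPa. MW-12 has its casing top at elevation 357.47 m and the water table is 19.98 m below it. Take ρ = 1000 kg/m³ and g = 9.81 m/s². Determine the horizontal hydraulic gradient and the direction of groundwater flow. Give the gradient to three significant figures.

Pressure head at MW-8: ψ = P/(ρg) = 680×1000 / (1000 × 9.81) = 69.32 m.
Total head at MW-8: h = z + ψ = 277.08 + 69.32 = 346.40 m.
Total head at MW-12: h = 357.47 − 19.98 = 337.49 m.
Head difference: h(MW-8) − h(MW-12) = 346.40 − 337.49 = 8.91 m.
Hydraulic gradient: i = |Δh| / L = 8.91 / 209.3 = 0.0426.
Flow is from higher to lower head: from MW-8 toward MW-12, i.e. toward the west.

i ≈ 0.0426; groundwater flows toward the west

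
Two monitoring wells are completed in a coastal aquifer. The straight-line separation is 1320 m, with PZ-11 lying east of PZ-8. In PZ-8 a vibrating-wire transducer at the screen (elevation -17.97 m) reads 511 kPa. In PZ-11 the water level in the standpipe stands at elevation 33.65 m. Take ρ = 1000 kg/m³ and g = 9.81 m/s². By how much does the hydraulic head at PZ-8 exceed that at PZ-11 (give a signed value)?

Pressure head at PZ-8: ψ = P/(ρg) = 511×1000 / (1000 × 9.81) = 52.09 m.
Total head at PZ-8: h = z + ψ = -17.97 + 52.09 = 34.12 m.
Total head at PZ-11: h = 33.65 m (water level in the piezometer is the total head).
Head difference: h(PZ-8) − h(PZ-11) = 34.12 − 33.65 = 0.47 m.

Δh ≈ 0.47 m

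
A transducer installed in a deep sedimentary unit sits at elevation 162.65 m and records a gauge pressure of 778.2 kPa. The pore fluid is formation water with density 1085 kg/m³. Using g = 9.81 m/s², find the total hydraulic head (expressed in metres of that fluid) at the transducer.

h ≈ 235.76 m

ψ = P/(ρg) = 778.2×1000 / (1085 × 9.81) = 73.11 m.
h = z + ψ = 162.65 + 73.11 = 235.76 m.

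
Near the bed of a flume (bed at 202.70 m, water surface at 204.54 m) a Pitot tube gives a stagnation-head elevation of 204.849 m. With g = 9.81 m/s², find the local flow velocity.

v ≈ 2.46 m/s

Near the bed, under hydrostatic conditions, the piezometric head (z + ψ) equals the free-surface elevation, 204.54 m.
Velocity head = total − piezometric = 204.849 − 204.54 = 0.309 m.
v = √(2g·h_v) = √(2 × 9.81 × 0.309) = 2.46 m/s.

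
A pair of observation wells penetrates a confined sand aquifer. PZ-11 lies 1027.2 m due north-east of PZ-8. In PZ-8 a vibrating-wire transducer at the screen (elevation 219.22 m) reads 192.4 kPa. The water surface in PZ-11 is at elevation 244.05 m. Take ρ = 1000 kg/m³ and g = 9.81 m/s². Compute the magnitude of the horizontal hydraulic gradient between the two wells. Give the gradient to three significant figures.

i ≈ 0.00508

Pressure head at PZ-8: ψ = P/(ρg) = 192.4×1000 / (1000 × 9.81) = 19.61 m.
Total head at PZ-8: h = z + ψ = 219.22 + 19.61 = 238.83 m.
Total head at PZ-11: h = 244.05 m (water level in the piezometer is the total head).
Head difference: h(PZ-8) − h(PZ-11) = 238.83 − 244.05 = -5.22 m.
Hydraulic gradient: i = |Δh| / L = 5.22 / 1027.2 = 0.00508.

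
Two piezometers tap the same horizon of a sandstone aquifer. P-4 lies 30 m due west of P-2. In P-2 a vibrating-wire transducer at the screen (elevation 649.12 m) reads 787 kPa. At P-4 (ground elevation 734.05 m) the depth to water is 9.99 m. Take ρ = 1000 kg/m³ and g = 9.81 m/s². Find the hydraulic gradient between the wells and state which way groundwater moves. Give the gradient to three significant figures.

i ≈ 0.176; groundwater flows toward the west

Pressure head at P-2: ψ = P/(ρg) = 787×1000 / (1000 × 9.81) = 80.22 m.
Total head at P-2: h = z + ψ = 649.12 + 80.22 = 729.34 m.
Total head at P-4: h = 734.05 − 9.99 = 724.06 m.
Head difference: h(P-2) − h(P-4) = 729.34 − 724.06 = 5.28 m.
Hydraulic gradient: i = |Δh| / L = 5.28 / 30 = 0.176.
Flow is from higher to lower head: from P-2 toward P-4, i.e. toward the west.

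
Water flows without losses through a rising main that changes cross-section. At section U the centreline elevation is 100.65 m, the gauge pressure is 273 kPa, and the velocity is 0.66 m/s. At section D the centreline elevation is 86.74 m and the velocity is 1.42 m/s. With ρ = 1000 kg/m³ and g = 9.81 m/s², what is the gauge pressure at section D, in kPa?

P₂ ≈ 409 kPa

Pressure head at U: ψ₁ = P₁/(ρg) = 273×1000 / (1000 × 9.81) = 27.83 m.
Velocity heads: v₁²/2g = 0.66²/19.62 = 0.022 m; v₂²/2g = 1.42²/19.62 = 0.103 m.
Total head H = z₁ + ψ₁ + v₁²/2g = 100.65 + 27.83 + 0.022 = 128.50 m.
ψ₂ = H − z₂ − v₂²/2g = 128.50 − 86.74 − 0.103 = 41.66 m.
P₂ = ρgψ₂ = 1000 × 9.81 × 41.66 ≈ 409 kPa.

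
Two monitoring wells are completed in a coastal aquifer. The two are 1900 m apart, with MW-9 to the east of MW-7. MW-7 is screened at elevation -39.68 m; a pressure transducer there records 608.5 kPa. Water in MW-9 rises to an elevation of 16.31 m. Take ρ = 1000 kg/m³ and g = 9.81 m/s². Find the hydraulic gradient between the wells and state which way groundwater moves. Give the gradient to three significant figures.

i ≈ 0.00318; groundwater flows toward the east

Pressure head at MW-7: ψ = P/(ρg) = 608.5×1000 / (1000 × 9.81) = 62.03 m.
Total head at MW-7: h = z + ψ = -39.68 + 62.03 = 22.35 m.
Total head at MW-9: h = 16.31 m (water level in the piezometer is the total head).
Head difference: h(MW-7) − h(MW-9) = 22.35 − 16.31 = 6.04 m.
Hydraulic gradient: i = |Δh| / L = 6.04 / 1900 = 0.00318.
Flow is from higher to lower head: from MW-7 toward MW-9, i.e. toward the east.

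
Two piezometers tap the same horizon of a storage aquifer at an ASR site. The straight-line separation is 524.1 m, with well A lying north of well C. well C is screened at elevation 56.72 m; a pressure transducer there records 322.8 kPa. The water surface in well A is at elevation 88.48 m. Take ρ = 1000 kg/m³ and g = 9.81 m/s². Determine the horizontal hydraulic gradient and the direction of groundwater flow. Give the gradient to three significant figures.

i ≈ 0.00219; groundwater flows toward the north

Pressure head at well C: ψ = P/(ρg) = 322.8×1000 / (1000 × 9.81) = 32.91 m.
Total head at well C: h = z + ψ = 56.72 + 32.91 = 89.63 m.
Total head at well A: h = 88.48 m (water level in the piezometer is the total head).
Head difference: h(well C) − h(well A) = 89.63 − 88.48 = 1.15 m.
Hydraulic gradient: i = |Δh| / L = 1.15 / 524.1 = 0.00219.
Flow is from higher to lower head: from well C toward well A, i.e. toward the north.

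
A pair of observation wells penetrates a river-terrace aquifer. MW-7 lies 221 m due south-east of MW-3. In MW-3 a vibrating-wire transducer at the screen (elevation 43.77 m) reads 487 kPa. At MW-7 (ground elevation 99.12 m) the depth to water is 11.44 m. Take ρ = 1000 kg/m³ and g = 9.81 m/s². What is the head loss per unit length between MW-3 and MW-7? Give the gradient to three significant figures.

i ≈ 0.0259 m/m

Pressure head at MW-3: ψ = P/(ρg) = 487×1000 / (1000 × 9.81) = 49.64 m.
Total head at MW-3: h = z + ψ = 43.77 + 49.64 = 93.41 m.
Total head at MW-7: h = 99.12 − 11.44 = 87.68 m.
Head difference: h(MW-3) − h(MW-7) = 93.41 − 87.68 = 5.73 m.
Hydraulic gradient: i = |Δh| / L = 5.73 / 221 = 0.0259.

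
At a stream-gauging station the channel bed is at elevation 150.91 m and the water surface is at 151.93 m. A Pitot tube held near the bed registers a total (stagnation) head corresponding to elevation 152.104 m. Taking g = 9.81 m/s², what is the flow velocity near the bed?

Near the bed, under hydrostatic conditions, the piezometric head (z + ψ) equals the free-surface elevation, 151.93 m.
Velocity head = total − piezometric = 152.104 − 151.93 = 0.174 m.
v = √(2g·h_v) = √(2 × 9.81 × 0.174) = 1.85 m/s.

v ≈ 1.85 m/s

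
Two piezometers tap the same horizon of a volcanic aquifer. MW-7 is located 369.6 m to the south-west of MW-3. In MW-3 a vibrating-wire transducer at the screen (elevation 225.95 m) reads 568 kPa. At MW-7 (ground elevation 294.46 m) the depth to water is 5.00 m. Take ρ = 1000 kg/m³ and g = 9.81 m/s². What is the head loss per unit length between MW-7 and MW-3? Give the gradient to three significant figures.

i ≈ 0.0152 m/m

Pressure head at MW-3: ψ = P/(ρg) = 568×1000 / (1000 × 9.81) = 57.90 m.
Total head at MW-3: h = z + ψ = 225.95 + 57.90 = 283.85 m.
Total head at MW-7: h = 294.46 − 5.00 = 289.46 m.
Head difference: h(MW-3) − h(MW-7) = 283.85 − 289.46 = -5.61 m.
Hydraulic gradient: i = |Δh| / L = 5.61 / 369.6 = 0.0152.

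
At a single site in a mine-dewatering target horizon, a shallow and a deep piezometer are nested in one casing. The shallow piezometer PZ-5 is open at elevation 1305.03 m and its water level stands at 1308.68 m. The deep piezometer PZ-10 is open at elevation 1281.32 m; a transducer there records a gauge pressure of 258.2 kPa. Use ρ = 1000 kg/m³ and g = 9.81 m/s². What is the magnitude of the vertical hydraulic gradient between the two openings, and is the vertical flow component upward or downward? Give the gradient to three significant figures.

|i_v| ≈ 0.0439; vertical flow is downward

Total head at PZ-5: h = 1308.68 m (water level in the standpipe).
Pressure head at PZ-10: ψ = P/(ρg) = 258.2×1000 / (1000 × 9.81) = 26.32 m.
Total head at PZ-10: h = z + ψ = 1281.32 + 26.32 = 1307.64 m.
Δh = h(PZ-5) − h(PZ-10) = 1308.68 − 1307.64 = 1.04 m.
Vertical separation Δz = 1305.03 − 1281.32 = 23.71 m.
|i_v| = |Δh| / Δz = 1.04 / 23.71 = 0.0439.
Head is higher in the shallow piezometer, so vertical flow is downward (recharge condition).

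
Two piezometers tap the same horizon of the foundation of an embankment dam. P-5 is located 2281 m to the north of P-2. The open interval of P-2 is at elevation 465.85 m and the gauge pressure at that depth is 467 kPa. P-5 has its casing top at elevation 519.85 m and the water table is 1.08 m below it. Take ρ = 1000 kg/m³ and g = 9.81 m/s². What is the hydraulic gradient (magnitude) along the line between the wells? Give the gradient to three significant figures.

Pressure head at P-2: ψ = P/(ρg) = 467×1000 / (1000 × 9.81) = 47.60 m.
Total head at P-2: h = z + ψ = 465.85 + 47.60 = 513.45 m.
Total head at P-5: h = 519.85 − 1.08 = 518.77 m.
Head difference: h(P-2) − h(P-5) = 513.45 − 518.77 = -5.32 m.
Hydraulic gradient: i = |Δh| / L = 5.32 / 2281 = 0.00233.

i ≈ 0.00233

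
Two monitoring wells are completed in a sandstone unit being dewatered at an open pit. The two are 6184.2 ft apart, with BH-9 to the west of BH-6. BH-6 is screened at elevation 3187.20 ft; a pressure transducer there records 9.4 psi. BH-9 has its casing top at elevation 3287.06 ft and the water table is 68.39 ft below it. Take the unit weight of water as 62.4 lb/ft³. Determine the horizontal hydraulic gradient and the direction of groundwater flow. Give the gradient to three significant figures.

Pressure head at BH-6: ψ = 144·P/γ = 144 × 9.4 / 62.4 = 21.69 ft.
Total head at BH-6: h = z + ψ = 3187.20 + 21.69 = 3208.89 ft.
Total head at BH-9: h = 3287.06 − 68.39 = 3218.67 ft.
Head difference: h(BH-6) − h(BH-9) = 3208.89 − 3218.67 = -9.78 ft.
Hydraulic gradient: i = |Δh| / L = 9.78 / 6184.2 = 0.00158.
Flow is from higher to lower head: from BH-9 toward BH-6, i.e. toward the east.

i ≈ 0.00158; groundwater flows toward the east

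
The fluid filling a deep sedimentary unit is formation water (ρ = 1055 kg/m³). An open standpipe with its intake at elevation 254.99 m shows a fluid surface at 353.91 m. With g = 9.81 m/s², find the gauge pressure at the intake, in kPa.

Pressure head ψ = h − z = 353.91 − 254.99 = 98.92 m.
P = ρgψ = 1055 × 9.81 × 98.92 = 1023777 Pa ≈ 1020 kPa.

P ≈ 1020 kPa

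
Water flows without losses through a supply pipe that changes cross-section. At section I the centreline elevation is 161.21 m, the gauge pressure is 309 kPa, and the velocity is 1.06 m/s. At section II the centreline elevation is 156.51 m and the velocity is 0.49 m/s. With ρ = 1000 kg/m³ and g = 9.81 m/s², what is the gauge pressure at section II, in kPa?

Pressure head at I: ψ₁ = P₁/(ρg) = 309×1000 / (1000 × 9.81) = 31.50 m.
Velocity heads: v₁²/2g = 1.06²/19.62 = 0.057 m; v₂²/2g = 0.49²/19.62 = 0.012 m.
Total head H = z₁ + ψ₁ + v₁²/2g = 161.21 + 31.50 + 0.057 = 192.77 m.
ψ₂ = H − z₂ − v₂²/2g = 192.77 − 156.51 − 0.012 = 36.25 m.
P₂ = ρgψ₂ = 1000 × 9.81 × 36.25 ≈ 356 kPa.

P₂ ≈ 356 kPa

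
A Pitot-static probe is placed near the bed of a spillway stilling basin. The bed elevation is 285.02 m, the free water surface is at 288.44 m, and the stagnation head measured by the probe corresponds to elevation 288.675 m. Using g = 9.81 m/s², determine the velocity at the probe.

Near the bed, under hydrostatic conditions, the piezometric head (z + ψ) equals the free-surface elevation, 288.44 m.
Velocity head = total − piezometric = 288.675 − 288.44 = 0.235 m.
v = √(2g·h_v) = √(2 × 9.81 × 0.235) = 2.15 m/s.

v ≈ 2.15 m/s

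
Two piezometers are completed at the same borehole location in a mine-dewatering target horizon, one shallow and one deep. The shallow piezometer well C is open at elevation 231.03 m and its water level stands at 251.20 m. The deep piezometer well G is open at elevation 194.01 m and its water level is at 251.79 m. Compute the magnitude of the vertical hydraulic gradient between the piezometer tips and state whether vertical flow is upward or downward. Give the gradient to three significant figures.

Total head at well C: h = 251.20 m (water level in the standpipe).
Total head at well G: h = 251.79 m.
Δh = h(well C) − h(well G) = 251.20 − 251.79 = -0.59 m.
Vertical separation Δz = 231.03 − 194.01 = 37.02 m.
|i_v| = |Δh| / Δz = 0.59 / 37.02 = 0.0159.
Head is higher in the deep piezometer, so vertical flow is upward (discharge condition).

|i_v| ≈ 0.0159; vertical flow is upward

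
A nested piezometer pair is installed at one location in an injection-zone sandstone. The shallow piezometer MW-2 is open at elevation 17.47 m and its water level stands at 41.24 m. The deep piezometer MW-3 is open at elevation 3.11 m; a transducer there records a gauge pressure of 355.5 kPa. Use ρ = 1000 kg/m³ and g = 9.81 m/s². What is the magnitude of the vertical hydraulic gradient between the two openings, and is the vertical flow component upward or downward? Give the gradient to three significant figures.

|i_v| ≈ 0.132; vertical flow is downward

Total head at MW-2: h = 41.24 m (water level in the standpipe).
Pressure head at MW-3: ψ = P/(ρg) = 355.5×1000 / (1000 × 9.81) = 36.24 m.
Total head at MW-3: h = z + ψ = 3.11 + 36.24 = 39.35 m.
Δh = h(MW-2) − h(MW-3) = 41.24 − 39.35 = 1.89 m.
Vertical separation Δz = 17.47 − 3.11 = 14.36 m.
|i_v| = |Δh| / Δz = 1.89 / 14.36 = 0.132.
Head is higher in the shallow piezometer, so vertical flow is downward (recharge condition).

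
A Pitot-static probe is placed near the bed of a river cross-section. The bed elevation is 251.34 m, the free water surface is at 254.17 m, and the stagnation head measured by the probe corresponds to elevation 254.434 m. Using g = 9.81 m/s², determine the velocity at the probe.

Near the bed, under hydrostatic conditions, the piezometric head (z + ψ) equals the free-surface elevation, 254.17 m.
Velocity head = total − piezometric = 254.434 − 254.17 = 0.264 m.
v = √(2g·h_v) = √(2 × 9.81 × 0.264) = 2.28 m/s.

v ≈ 2.28 m/s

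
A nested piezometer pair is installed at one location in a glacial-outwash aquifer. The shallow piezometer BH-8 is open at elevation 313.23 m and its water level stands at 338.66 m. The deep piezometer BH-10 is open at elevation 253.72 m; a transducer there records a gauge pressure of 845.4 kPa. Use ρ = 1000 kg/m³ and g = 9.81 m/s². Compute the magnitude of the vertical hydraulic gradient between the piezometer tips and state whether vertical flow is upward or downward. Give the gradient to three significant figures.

|i_v| ≈ 0.0208; vertical flow is upward

Total head at BH-8: h = 338.66 m (water level in the standpipe).
Pressure head at BH-10: ψ = P/(ρg) = 845.4×1000 / (1000 × 9.81) = 86.18 m.
Total head at BH-10: h = z + ψ = 253.72 + 86.18 = 339.90 m.
Δh = h(BH-8) − h(BH-10) = 338.66 − 339.90 = -1.24 m.
Vertical separation Δz = 313.23 − 253.72 = 59.51 m.
|i_v| = |Δh| / Δz = 1.24 / 59.51 = 0.0208.
Head is higher in the deep piezometer, so vertical flow is upward (discharge condition).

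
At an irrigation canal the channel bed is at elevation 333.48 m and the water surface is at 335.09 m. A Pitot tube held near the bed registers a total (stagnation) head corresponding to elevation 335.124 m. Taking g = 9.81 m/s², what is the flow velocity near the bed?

Near the bed, under hydrostatic conditions, the piezometric head (z + ψ) equals the free-surface elevation, 335.09 m.
Velocity head = total − piezometric = 335.124 − 335.09 = 0.034 m.
v = √(2g·h_v) = √(2 × 9.81 × 0.034) = 0.817 m/s.

v ≈ 0.817 m/s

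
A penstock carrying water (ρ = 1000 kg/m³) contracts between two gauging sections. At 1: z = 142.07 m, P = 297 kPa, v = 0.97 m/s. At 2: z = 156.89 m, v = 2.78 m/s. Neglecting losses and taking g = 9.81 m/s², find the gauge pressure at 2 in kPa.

Pressure head at 1: ψ₁ = P₁/(ρg) = 297×1000 / (1000 × 9.81) = 30.28 m.
Velocity heads: v₁²/2g = 0.97²/19.62 = 0.048 m; v₂²/2g = 2.78²/19.62 = 0.394 m.
Total head H = z₁ + ψ₁ + v₁²/2g = 142.07 + 30.28 + 0.048 = 172.40 m.
ψ₂ = H − z₂ − v₂²/2g = 172.40 − 156.89 − 0.394 = 15.12 m.
P₂ = ρgψ₂ = 1000 × 9.81 × 15.12 ≈ 148 kPa.

P₂ ≈ 148 kPa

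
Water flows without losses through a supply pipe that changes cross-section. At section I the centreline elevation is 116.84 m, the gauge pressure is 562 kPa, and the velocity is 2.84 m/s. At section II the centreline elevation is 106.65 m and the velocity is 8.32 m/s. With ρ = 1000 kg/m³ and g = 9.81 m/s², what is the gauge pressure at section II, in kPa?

Pressure head at I: ψ₁ = P₁/(ρg) = 562×1000 / (1000 × 9.81) = 57.29 m.
Velocity heads: v₁²/2g = 2.84²/19.62 = 0.411 m; v₂²/2g = 8.32²/19.62 = 3.528 m.
Total head H = z₁ + ψ₁ + v₁²/2g = 116.84 + 57.29 + 0.411 = 174.54 m.
ψ₂ = H − z₂ − v₂²/2g = 174.54 − 106.65 − 3.528 = 64.36 m.
P₂ = ρgψ₂ = 1000 × 9.81 × 64.36 ≈ 631 kPa.

P₂ ≈ 631 kPa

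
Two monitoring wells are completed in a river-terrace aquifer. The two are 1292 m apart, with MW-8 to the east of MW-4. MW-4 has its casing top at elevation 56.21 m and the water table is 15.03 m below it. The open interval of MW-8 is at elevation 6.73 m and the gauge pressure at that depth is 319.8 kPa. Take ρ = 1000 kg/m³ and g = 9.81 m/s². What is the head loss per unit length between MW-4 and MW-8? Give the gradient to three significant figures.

Total head at MW-4: h = 56.21 − 15.03 = 41.18 m.
Pressure head at MW-8: ψ = P/(ρg) = 319.8×1000 / (1000 × 9.81) = 32.60 m.
Total head at MW-8: h = z + ψ = 6.73 + 32.60 = 39.33 m.
Head difference: h(MW-4) − h(MW-8) = 41.18 − 39.33 = 1.85 m.
Hydraulic gradient: i = |Δh| / L = 1.85 / 1292 = 0.00143.

i ≈ 0.00143 m/m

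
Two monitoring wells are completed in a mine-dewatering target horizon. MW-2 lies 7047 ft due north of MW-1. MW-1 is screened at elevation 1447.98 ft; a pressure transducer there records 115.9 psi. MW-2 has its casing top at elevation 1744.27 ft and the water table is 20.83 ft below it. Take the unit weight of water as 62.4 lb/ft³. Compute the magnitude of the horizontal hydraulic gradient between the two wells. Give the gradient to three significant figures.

i ≈ 0.00114

Pressure head at MW-1: ψ = 144·P/γ = 144 × 115.9 / 62.4 = 267.46 ft.
Total head at MW-1: h = z + ψ = 1447.98 + 267.46 = 1715.44 ft.
Total head at MW-2: h = 1744.27 − 20.83 = 1723.44 ft.
Head difference: h(MW-1) − h(MW-2) = 1715.44 − 1723.44 = -8.00 ft.
Hydraulic gradient: i = |Δh| / L = 8.00 / 7047 = 0.00114.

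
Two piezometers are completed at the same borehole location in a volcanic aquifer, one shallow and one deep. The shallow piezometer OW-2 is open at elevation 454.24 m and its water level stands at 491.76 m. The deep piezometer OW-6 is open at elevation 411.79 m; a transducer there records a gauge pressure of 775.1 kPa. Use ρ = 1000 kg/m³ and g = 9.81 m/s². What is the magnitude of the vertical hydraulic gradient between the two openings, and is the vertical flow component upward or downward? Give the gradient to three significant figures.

|i_v| ≈ 0.0226; vertical flow is downward

Total head at OW-2: h = 491.76 m (water level in the standpipe).
Pressure head at OW-6: ψ = P/(ρg) = 775.1×1000 / (1000 × 9.81) = 79.01 m.
Total head at OW-6: h = z + ψ = 411.79 + 79.01 = 490.80 m.
Δh = h(OW-2) − h(OW-6) = 491.76 − 490.80 = 0.96 m.
Vertical separation Δz = 454.24 − 411.79 = 42.45 m.
|i_v| = |Δh| / Δz = 0.96 / 42.45 = 0.0226.
Head is higher in the shallow piezometer, so vertical flow is downward (recharge condition).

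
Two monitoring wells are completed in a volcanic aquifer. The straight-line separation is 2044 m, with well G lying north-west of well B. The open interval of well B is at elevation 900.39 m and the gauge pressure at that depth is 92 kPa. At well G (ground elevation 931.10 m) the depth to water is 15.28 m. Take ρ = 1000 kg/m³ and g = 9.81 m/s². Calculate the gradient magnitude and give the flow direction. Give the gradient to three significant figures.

i ≈ 0.00296; groundwater flows toward the south-east

Pressure head at well B: ψ = P/(ρg) = 92×1000 / (1000 × 9.81) = 9.38 m.
Total head at well B: h = z + ψ = 900.39 + 9.38 = 909.77 m.
Total head at well G: h = 931.10 − 15.28 = 915.82 m.
Head difference: h(well B) − h(well G) = 909.77 − 915.82 = -6.05 m.
Hydraulic gradient: i = |Δh| / L = 6.05 / 2044 = 0.00296.
Flow is from higher to lower head: from well G toward well B, i.e. toward the south-east.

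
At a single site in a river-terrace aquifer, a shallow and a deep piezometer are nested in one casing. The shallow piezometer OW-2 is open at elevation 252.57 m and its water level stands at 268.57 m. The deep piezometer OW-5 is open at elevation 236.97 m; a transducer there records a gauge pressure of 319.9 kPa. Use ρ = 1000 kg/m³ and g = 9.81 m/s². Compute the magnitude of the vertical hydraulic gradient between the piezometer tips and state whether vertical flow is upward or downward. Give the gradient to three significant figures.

|i_v| ≈ 0.0647; vertical flow is upward

Total head at OW-2: h = 268.57 m (water level in the standpipe).
Pressure head at OW-5: ψ = P/(ρg) = 319.9×1000 / (1000 × 9.81) = 32.61 m.
Total head at OW-5: h = z + ψ = 236.97 + 32.61 = 269.58 m.
Δh = h(OW-2) − h(OW-5) = 268.57 − 269.58 = -1.01 m.
Vertical separation Δz = 252.57 − 236.97 = 15.60 m.
|i_v| = |Δh| / Δz = 1.01 / 15.60 = 0.0647.
Head is higher in the deep piezometer, so vertical flow is upward (discharge condition).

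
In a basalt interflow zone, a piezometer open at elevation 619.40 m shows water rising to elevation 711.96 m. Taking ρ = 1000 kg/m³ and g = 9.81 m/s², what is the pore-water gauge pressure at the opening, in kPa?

Pressure head ψ = h − z = 711.96 − 619.40 = 92.56 m.
P = ρgψ = 1000 × 9.81 × 92.56 = 908014 Pa ≈ 908 kPa.

P ≈ 908 kPa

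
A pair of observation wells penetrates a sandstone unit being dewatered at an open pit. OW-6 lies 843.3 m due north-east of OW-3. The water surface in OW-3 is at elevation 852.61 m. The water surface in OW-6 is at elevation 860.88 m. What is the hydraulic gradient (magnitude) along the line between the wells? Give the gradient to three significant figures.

Total head at OW-3: h = 852.61 m (water level in the piezometer is the total head).
Total head at OW-6: h = 860.88 m (water level in the piezometer is the total head).
Head difference: h(OW-3) − h(OW-6) = 852.61 − 860.88 = -8.27 m.
Hydraulic gradient: i = |Δh| / L = 8.27 / 843.3 = 0.00981.

i ≈ 0.00981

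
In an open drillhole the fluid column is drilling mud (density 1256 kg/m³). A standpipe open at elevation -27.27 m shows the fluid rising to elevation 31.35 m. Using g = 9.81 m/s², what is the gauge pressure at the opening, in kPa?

Pressure head ψ = h − z = 31.35 − (-27.27) = 58.62 m.
P = ρgψ = 1256 × 9.81 × 58.62 = 722278 Pa ≈ 722 kPa.

P ≈ 722 kPa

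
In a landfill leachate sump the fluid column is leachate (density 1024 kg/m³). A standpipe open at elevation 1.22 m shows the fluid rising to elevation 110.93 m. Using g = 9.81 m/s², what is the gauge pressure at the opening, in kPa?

Pressure head ψ = h − z = 110.93 − 1.22 = 109.71 m.
P = ρgψ = 1024 × 9.81 × 109.71 = 1102085 Pa ≈ 1100 kPa.

P ≈ 1100 kPa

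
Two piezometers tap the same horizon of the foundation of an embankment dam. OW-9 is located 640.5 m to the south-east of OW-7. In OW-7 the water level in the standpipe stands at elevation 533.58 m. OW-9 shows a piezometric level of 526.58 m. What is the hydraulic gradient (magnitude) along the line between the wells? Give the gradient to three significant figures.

Total head at OW-7: h = 533.58 m (water level in the piezometer is the total head).
Total head at OW-9: h = 526.58 m (water level in the piezometer is the total head).
Head difference: h(OW-7) − h(OW-9) = 533.58 − 526.58 = 7.00 m.
Hydraulic gradient: i = |Δh| / L = 7.00 / 640.5 = 0.0109.

i ≈ 0.0109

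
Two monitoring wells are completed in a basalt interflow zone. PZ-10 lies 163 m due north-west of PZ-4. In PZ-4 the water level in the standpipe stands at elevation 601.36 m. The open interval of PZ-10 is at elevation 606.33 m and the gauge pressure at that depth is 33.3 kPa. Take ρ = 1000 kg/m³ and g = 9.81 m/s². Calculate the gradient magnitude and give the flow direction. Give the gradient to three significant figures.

Total head at PZ-4: h = 601.36 m (water level in the piezometer is the total head).
Pressure head at PZ-10: ψ = P/(ρg) = 33.3×1000 / (1000 × 9.81) = 3.39 m.
Total head at PZ-10: h = z + ψ = 606.33 + 3.39 = 609.72 m.
Head difference: h(PZ-4) − h(PZ-10) = 601.36 − 609.72 = -8.36 m.
Hydraulic gradient: i = |Δh| / L = 8.36 / 163 = 0.0513.
Flow is from higher to lower head: from PZ-10 toward PZ-4, i.e. toward the south-east.

i ≈ 0.0513; groundwater flows toward the south-east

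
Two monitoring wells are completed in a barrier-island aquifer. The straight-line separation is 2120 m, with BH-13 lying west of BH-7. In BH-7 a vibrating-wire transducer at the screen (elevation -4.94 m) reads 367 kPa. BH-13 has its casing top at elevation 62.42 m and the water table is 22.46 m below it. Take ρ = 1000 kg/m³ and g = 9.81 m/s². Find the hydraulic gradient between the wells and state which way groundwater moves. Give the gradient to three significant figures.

i ≈ 0.00353; groundwater flows toward the east

Pressure head at BH-7: ψ = P/(ρg) = 367×1000 / (1000 × 9.81) = 37.41 m.
Total head at BH-7: h = z + ψ = -4.94 + 37.41 = 32.47 m.
Total head at BH-13: h = 62.42 − 22.46 = 39.96 m.
Head difference: h(BH-7) − h(BH-13) = 32.47 − 39.96 = -7.49 m.
Hydraulic gradient: i = |Δh| / L = 7.49 / 2120 = 0.00353.
Flow is from higher to lower head: from BH-13 toward BH-7, i.e. toward the east.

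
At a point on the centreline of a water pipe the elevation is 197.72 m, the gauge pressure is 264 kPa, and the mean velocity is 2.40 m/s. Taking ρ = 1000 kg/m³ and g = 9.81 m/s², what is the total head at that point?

Pressure head ψ = P/(ρg) = 264×1000 / (1000 × 9.81) = 26.91 m.
Velocity head = v²/(2g) = 2.40² / (2 × 9.81) = 0.294 m.
h = z + ψ + v²/(2g) = 197.72 + 26.91 + 0.294 = 224.92 m.

h ≈ 224.92 m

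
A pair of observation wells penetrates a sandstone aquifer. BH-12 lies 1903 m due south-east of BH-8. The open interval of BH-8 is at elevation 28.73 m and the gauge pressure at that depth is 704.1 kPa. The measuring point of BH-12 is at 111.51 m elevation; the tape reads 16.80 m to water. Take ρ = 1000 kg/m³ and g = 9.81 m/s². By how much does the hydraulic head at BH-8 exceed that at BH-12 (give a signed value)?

Δh ≈ 5.79 m

Pressure head at BH-8: ψ = P/(ρg) = 704.1×1000 / (1000 × 9.81) = 71.77 m.
Total head at BH-8: h = z + ψ = 28.73 + 71.77 = 100.50 m.
Total head at BH-12: h = 111.51 − 16.80 = 94.71 m.
Head difference: h(BH-8) − h(BH-12) = 100.50 − 94.71 = 5.79 m.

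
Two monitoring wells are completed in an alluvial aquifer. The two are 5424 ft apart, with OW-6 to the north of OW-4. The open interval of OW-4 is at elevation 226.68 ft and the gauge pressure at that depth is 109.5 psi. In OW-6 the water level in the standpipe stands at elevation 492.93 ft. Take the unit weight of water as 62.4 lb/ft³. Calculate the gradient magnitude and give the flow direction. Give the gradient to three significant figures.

Pressure head at OW-4: ψ = 144·P/γ = 144 × 109.5 / 62.4 = 252.69 ft.
Total head at OW-4: h = z + ψ = 226.68 + 252.69 = 479.37 ft.
Total head at OW-6: h = 492.93 ft (water level in the piezometer is the total head).
Head difference: h(OW-4) − h(OW-6) = 479.37 − 492.93 = -13.56 ft.
Hydraulic gradient: i = |Δh| / L = 13.56 / 5424 = 0.00250.
Flow is from higher to lower head: from OW-6 toward OW-4, i.e. toward the south.

i ≈ 0.00250; groundwater flows toward the south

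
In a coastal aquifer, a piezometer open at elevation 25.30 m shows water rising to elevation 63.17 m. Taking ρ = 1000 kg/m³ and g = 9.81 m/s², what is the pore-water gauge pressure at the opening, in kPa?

P ≈ 372 kPa

Pressure head ψ = h − z = 63.17 − 25.30 = 37.87 m.
P = ρgψ = 1000 × 9.81 × 37.87 = 371505 Pa ≈ 372 kPa.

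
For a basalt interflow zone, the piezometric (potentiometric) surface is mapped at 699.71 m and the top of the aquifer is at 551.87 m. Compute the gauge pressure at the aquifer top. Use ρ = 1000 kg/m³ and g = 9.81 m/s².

P ≈ 1450 kPa

Pressure head at the aquifer top: ψ = h − z = 699.71 − 551.87 = 147.84 m.
P = ρgψ = 1000 × 9.81 × 147.84 = 1450310 Pa ≈ 1450 kPa.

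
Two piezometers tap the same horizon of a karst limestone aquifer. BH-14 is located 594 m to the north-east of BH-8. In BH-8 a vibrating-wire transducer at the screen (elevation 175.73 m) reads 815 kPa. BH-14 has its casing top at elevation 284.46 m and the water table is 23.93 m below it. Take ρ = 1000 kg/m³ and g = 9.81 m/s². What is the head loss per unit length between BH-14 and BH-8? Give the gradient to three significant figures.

Pressure head at BH-8: ψ = P/(ρg) = 815×1000 / (1000 × 9.81) = 83.08 m.
Total head at BH-8: h = z + ψ = 175.73 + 83.08 = 258.81 m.
Total head at BH-14: h = 284.46 − 23.93 = 260.53 m.
Head difference: h(BH-8) − h(BH-14) = 258.81 − 260.53 = -1.72 m.
Hydraulic gradient: i = |Δh| / L = 1.72 / 594 = 0.00290.

i ≈ 0.00290 m/m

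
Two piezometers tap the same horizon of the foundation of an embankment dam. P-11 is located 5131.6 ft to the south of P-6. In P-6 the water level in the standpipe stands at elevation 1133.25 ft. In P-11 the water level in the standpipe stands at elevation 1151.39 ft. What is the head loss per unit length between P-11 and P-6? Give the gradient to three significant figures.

Total head at P-6: h = 1133.25 ft (water level in the piezometer is the total head).
Total head at P-11: h = 1151.39 ft (water level in the piezometer is the total head).
Head difference: h(P-6) − h(P-11) = 1133.25 − 1151.39 = -18.14 ft.
Hydraulic gradient: i = |Δh| / L = 18.14 / 5131.6 = 0.00353.

i ≈ 0.00353 ft/ft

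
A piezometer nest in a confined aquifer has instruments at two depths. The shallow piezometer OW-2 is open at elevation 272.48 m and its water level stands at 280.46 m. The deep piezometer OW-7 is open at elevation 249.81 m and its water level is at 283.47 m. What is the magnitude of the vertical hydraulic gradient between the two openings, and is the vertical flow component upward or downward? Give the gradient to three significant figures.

|i_v| ≈ 0.133; vertical flow is upward

Total head at OW-2: h = 280.46 m (water level in the standpipe).
Total head at OW-7: h = 283.47 m.
Δh = h(OW-2) − h(OW-7) = 280.46 − 283.47 = -3.01 m.
Vertical separation Δz = 272.48 − 249.81 = 22.67 m.
|i_v| = |Δh| / Δz = 3.01 / 22.67 = 0.133.
Head is higher in the deep piezometer, so vertical flow is upward (discharge condition).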